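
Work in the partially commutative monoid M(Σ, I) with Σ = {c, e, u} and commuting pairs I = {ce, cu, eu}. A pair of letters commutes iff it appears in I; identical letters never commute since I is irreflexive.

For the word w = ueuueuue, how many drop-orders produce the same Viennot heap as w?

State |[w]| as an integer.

56

piece 0:u — minimal
piece 1:e — minimal
piece 2:u rests on {0:u}
piece 3:u rests on {2:u}
piece 4:e rests on {1:e}
piece 5:u rests on {3:u}
piece 6:u rests on {5:u}
piece 7:e rests on {4:e}
minimal pieces: {0:u, 1:e}
ways to finish when only these pieces remain (= sum over removing one remaining piece with nothing left below it):
  1 left: {6}→1  {7}→1
  2 left: {4,7}→1  {5,6}→1  {6,7}→2
  3 left: {1,4,7}→1  {3,5,6}→1  {4,6,7}→3  {5,6,7}→3
  4 left: {1,4,6,7}→4  {2,3,5,6}→1  {3,5,6,7}→4  {4,5,6,7}→6
  5 left: {0,2,3,5,6}→1  {1,4,5,6,7}→10  {2,3,5,6,7}→5  {3,4,5,6,7}→10
  6 left: {0,2,3,5,6,7}→6  {1,3,4,5,6,7}→20  {2,3,4,5,6,7}→15
  placing 0:u first → 35 extensions
  placing 1:e first → 21 extensions
total linear extensions = 56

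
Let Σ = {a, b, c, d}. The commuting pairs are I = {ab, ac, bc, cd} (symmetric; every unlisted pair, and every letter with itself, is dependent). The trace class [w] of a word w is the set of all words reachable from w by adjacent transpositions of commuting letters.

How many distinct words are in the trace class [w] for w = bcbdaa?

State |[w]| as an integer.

drop 0:b onto floor
drop 1:c onto floor
drop 2:b onto {0:b}
drop 3:d onto {2:b}
drop 4:a onto {3:d}
drop 5:a onto {4:a}
ground layer = {0:b, 1:c}
drop-orders for the pieces not yet dropped (sum over which currently-grounded one goes next):
  1 to go: {1} 1  {5} 1
  2 to go: {1,5} 2  {4,5} 1
  3 to go: {1,4,5} 3  {3,4,5} 1
  4 to go: {1,3,4,5} 4  {2,3,4,5} 1
  if 0:b drops first: 5 orders
  if 1:c drops first: 1 orders
heap linearizations: 6

6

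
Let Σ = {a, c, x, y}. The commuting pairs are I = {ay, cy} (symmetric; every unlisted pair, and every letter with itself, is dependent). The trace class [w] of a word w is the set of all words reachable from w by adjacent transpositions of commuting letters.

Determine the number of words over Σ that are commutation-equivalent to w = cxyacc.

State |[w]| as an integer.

4

0(c) covers ∅
1(x) covers 0:c
2(y) covers 1:x
3(a) covers 1:x
4(c) covers 3:a
5(c) covers 4:c
floor of heap: 0:c
completions by unplaced set U, small U first (add the entries for U minus each lowest piece of U):
  |U|=1: {2}:1  {5}:1
  |U|=2: {2,5}:2  {4,5}:1
  |U|=3: {2,4,5}:3  {3,4,5}:1
  |U|=4: {2,3,4,5}:4
  start at 0(c): 4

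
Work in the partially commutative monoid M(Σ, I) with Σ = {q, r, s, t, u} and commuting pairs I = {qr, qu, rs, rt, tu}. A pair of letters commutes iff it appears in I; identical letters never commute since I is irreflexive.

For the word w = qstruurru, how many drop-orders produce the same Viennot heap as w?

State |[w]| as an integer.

#0=q has no predecessor
#1=s depends on [0:q]
#2=t depends on [1:s]
#3=r has no predecessor
#4=u depends on [1:s, 3:r]
#5=u depends on [4:u]
#6=r depends on [5:u]
#7=r depends on [6:r]
#8=u depends on [7:r]
sources: [0:q, 3:r]
N(rest) = Σ N(rest − s) over sources s of rest; N(one piece) = 1:
  size 1 → [2]=1  [8]=1
  size 2 → [2,8]=2  [7,8]=1
  size 3 → [2,7,8]=3  [6,7,8]=1
  size 4 → [2,6,7,8]=4  [5,6,7,8]=1
  size 5 → [2,5,6,7,8]=5  [4,5,6,7,8]=1
  size 6 → [2,4,5,6,7,8]=6  [3,4,5,6,7,8]=1
  size 7 → [1,2,4,5,6,7,8]=6  [2,3,4,5,6,7,8]=7
  first=0(q) contributes 13
  first=3(r) contributes 6
|[w]| = 19

19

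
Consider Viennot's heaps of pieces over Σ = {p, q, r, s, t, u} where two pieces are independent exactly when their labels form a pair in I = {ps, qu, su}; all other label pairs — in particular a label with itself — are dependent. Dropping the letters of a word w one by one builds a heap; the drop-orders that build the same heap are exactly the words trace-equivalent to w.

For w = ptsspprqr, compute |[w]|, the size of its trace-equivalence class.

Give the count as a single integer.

6

drop 0:p onto floor
drop 1:t onto {0:p}
drop 2:s onto {1:t}
drop 3:s onto {2:s}
drop 4:p onto {1:t}
drop 5:p onto {4:p}
drop 6:r onto {3:s, 5:p}
drop 7:q onto {6:r}
drop 8:r onto {7:q}
ground layer = {0:p}
drop-orders for the pieces not yet dropped (sum over which currently-grounded one goes next):
  1 to go: {8} 1
  2 to go: {7,8} 1
  3 to go: {6,7,8} 1
  4 to go: {3,6,7,8} 1  {5,6,7,8} 1
  5 to go: {2,3,6,7,8} 1  {3,5,6,7,8} 2  {4,5,6,7,8} 1
  6 to go: {2,3,5,6,7,8} 3  {3,4,5,6,7,8} 3
  7 to go: {2,3,4,5,6,7,8} 6
  if 0:p drops first: 6 orders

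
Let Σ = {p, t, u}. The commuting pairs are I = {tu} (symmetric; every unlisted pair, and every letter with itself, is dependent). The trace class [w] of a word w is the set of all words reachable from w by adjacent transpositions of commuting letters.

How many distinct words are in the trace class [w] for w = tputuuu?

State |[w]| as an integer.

5

#0=t has no predecessor
#1=p depends on [0:t]
#2=u depends on [1:p]
#3=t depends on [1:p]
#4=u depends on [2:u]
#5=u depends on [4:u]
#6=u depends on [5:u]
sources: [0:t]
N(rest) = Σ N(rest − s) over sources s of rest; N(one piece) = 1:
  size 1 → [3]=1  [6]=1
  size 2 → [3,6]=2  [5,6]=1
  size 3 → [3,5,6]=3  [4,5,6]=1
  size 4 → [2,4,5,6]=1  [3,4,5,6]=4
  size 5 → [2,3,4,5,6]=5
  first=0(t) contributes 5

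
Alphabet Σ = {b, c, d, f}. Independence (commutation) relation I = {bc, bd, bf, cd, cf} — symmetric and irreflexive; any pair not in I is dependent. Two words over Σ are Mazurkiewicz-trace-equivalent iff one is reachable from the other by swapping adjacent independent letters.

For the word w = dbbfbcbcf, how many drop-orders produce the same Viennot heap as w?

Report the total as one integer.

1260

piece 0:d — minimal
piece 1:b — minimal
piece 2:b rests on {1:b}
piece 3:f rests on {0:d}
piece 4:b rests on {2:b}
piece 5:c — minimal
piece 6:b rests on {4:b}
piece 7:c rests on {5:c}
piece 8:f rests on {3:f}
minimal pieces: {0:d, 1:b, 5:c}
ways to finish when only these pieces remain (= sum over removing one remaining piece with nothing left below it):
  1 left: {6}→1  {7}→1  {8}→1
  2 left: {3,8}→1  {4,6}→1  {5,7}→1  {6,7}→2  {6,8}→2  {7,8}→2
  3 left: {0,3,8}→1  {2,4,6}→1  {3,6,8}→3  {3,7,8}→3  {4,6,7}→3  {4,6,8}→3  {5,6,7}→3  {5,7,8}→3  {6,7,8}→6
  4 left: {0,3,6,8}→4  {0,3,7,8}→4  {1,2,4,6}→1  {2,4,6,7}→4  {2,4,6,8}→4  {3,4,6,8}→6  {3,5,7,8}→6  {3,6,7,8}→12  {4,5,6,7}→6  {4,6,7,8}→12  {5,6,7,8}→12
  5 left: {0,3,4,6,8}→10  {0,3,5,7,8}→10  {0,3,6,7,8}→20  {1,2,4,6,7}→5  {1,2,4,6,8}→5  {2,3,4,6,8}→10  {2,4,5,6,7}→10  {2,4,6,7,8}→20  {3,4,6,7,8}→30  {3,5,6,7,8}→30  {4,5,6,7,8}→30
  6 left: {0,2,3,4,6,8}→20  {0,3,4,6,7,8}→60  {0,3,5,6,7,8}→60  {1,2,3,4,6,8}→15  {1,2,4,5,6,7}→15  {1,2,4,6,7,8}→30  {2,3,4,6,7,8}→60  {2,4,5,6,7,8}→60  {3,4,5,6,7,8}→90
  7 left: {0,1,2,3,4,6,8}→35  {0,2,3,4,6,7,8}→140  {0,3,4,5,6,7,8}→210  {1,2,3,4,6,7,8}→105  {1,2,4,5,6,7,8}→105  {2,3,4,5,6,7,8}→210
  placing 0:d first → 420 extensions
  placing 1:b first → 560 extensions
  placing 5:c first → 280 extensions
total linear extensions = 1260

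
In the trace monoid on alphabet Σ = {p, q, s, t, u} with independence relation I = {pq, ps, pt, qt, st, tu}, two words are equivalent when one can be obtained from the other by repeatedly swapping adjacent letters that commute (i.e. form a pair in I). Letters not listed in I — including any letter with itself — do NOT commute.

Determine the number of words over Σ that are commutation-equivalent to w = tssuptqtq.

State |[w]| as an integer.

0(t) covers ∅
1(s) covers ∅
2(s) covers 1:s
3(u) covers 2:s
4(p) covers 3:u
5(t) covers 0:t
6(q) covers 3:u
7(t) covers 5:t
8(q) covers 6:q
floor of heap: 0:t, 1:s
completions by unplaced set U, small U first (add the entries for U minus each lowest piece of U):
  |U|=1: {4}:1  {7}:1  {8}:1
  |U|=2: {4,7}:2  {4,8}:2  {5,7}:1  {6,8}:1  {7,8}:2
  |U|=3: {0,5,7}:1  {4,5,7}:3  {4,6,8}:3  {4,7,8}:6  {5,7,8}:3  {6,7,8}:3
  |U|=4: {0,4,5,7}:4  {0,5,7,8}:4  {3,4,6,8}:3  {4,5,7,8}:12  {4,6,7,8}:12  {5,6,7,8}:6
  |U|=5: {0,4,5,7,8}:20  {0,5,6,7,8}:10  {2,3,4,6,8}:3  {3,4,6,7,8}:15  {4,5,6,7,8}:30
  |U|=6: {0,4,5,6,7,8}:60  {1,2,3,4,6,8}:3  {2,3,4,6,7,8}:18  {3,4,5,6,7,8}:45
  |U|=7: {0,3,4,5,6,7,8}:105  {1,2,3,4,6,7,8}:21  {2,3,4,5,6,7,8}:63
  start at 0(t): 84
  start at 1(s): 168
sum over floor = 252

252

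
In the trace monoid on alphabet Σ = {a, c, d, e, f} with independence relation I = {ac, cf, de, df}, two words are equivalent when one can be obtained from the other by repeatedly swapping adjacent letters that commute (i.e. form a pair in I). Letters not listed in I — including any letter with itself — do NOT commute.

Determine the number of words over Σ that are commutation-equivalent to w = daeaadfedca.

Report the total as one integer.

12

piece 0:d — minimal
piece 1:a rests on {0:d}
piece 2:e rests on {1:a}
piece 3:a rests on {2:e}
piece 4:a rests on {3:a}
piece 5:d rests on {4:a}
piece 6:f rests on {4:a}
piece 7:e rests on {6:f}
piece 8:d rests on {5:d}
piece 9:c rests on {7:e, 8:d}
piece 10:a rests on {7:e, 8:d}
minimal pieces: {0:d}
ways to finish when only these pieces remain (= sum over removing one remaining piece with nothing left below it):
  1 left: {9}→1  {10}→1
  2 left: {9,10}→2
  3 left: {7,9,10}→2  {8,9,10}→2
  4 left: {5,8,9,10}→2  {6,7,9,10}→2  {7,8,9,10}→4
  5 left: {5,7,8,9,10}→6  {6,7,8,9,10}→6
  6 left: {5,6,7,8,9,10}→12
  7 left: {4,5,6,7,8,9,10}→12
  8 left: {3,4,5,6,7,8,9,10}→12
  9 left: {2,3,4,5,6,7,8,9,10}→12
  placing 0:d first → 12 extensions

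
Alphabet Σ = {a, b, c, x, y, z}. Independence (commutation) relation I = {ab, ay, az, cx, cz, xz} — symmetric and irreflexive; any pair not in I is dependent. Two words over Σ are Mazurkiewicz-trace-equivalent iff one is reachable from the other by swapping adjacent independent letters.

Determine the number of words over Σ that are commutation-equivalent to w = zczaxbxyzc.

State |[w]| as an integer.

piece 0:z — minimal
piece 1:c — minimal
piece 2:z rests on {0:z}
piece 3:a rests on {1:c}
piece 4:x rests on {3:a}
piece 5:b rests on {2:z, 4:x}
piece 6:x rests on {5:b}
piece 7:y rests on {6:x}
piece 8:z rests on {7:y}
piece 9:c rests on {7:y}
minimal pieces: {0:z, 1:c}
ways to finish when only these pieces remain (= sum over removing one remaining piece with nothing left below it):
  1 left: {8}→1  {9}→1
  2 left: {8,9}→2
  3 left: {7,8,9}→2
  4 left: {6,7,8,9}→2
  5 left: {5,6,7,8,9}→2
  6 left: {2,5,6,7,8,9}→2  {4,5,6,7,8,9}→2
  7 left: {0,2,5,6,7,8,9}→2  {2,4,5,6,7,8,9}→4  {3,4,5,6,7,8,9}→2
  8 left: {0,2,4,5,6,7,8,9}→6  {1,3,4,5,6,7,8,9}→2  {2,3,4,5,6,7,8,9}→6
  placing 0:z first → 8 extensions
  placing 1:c first → 12 extensions
total linear extensions = 20

20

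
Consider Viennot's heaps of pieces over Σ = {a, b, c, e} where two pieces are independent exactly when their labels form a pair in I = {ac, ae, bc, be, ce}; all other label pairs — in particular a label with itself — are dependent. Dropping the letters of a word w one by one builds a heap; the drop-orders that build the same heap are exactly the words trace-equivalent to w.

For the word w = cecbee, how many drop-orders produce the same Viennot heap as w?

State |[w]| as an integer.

piece 0:c — minimal
piece 1:e — minimal
piece 2:c rests on {0:c}
piece 3:b — minimal
piece 4:e rests on {1:e}
piece 5:e rests on {4:e}
minimal pieces: {0:c, 1:e, 3:b}
ways to finish when only these pieces remain (= sum over removing one remaining piece with nothing left below it):
  1 left: {2}→1  {3}→1  {5}→1
  2 left: {0,2}→1  {2,3}→2  {2,5}→2  {3,5}→2  {4,5}→1
  3 left: {0,2,3}→3  {0,2,5}→3  {1,4,5}→1  {2,3,5}→6  {2,4,5}→3  {3,4,5}→3
  4 left: {0,2,3,5}→12  {0,2,4,5}→6  {1,2,4,5}→4  {1,3,4,5}→4  {2,3,4,5}→12
  placing 0:c first → 20 extensions
  placing 1:e first → 30 extensions
  placing 3:b first → 10 extensions
total linear extensions = 60

60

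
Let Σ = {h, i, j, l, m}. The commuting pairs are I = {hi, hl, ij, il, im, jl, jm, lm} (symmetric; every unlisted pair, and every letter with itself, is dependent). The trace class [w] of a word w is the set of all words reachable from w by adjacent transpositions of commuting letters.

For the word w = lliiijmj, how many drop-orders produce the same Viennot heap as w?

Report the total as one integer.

1680

#0=l has no predecessor
#1=l depends on [0:l]
#2=i has no predecessor
#3=i depends on [2:i]
#4=i depends on [3:i]
#5=j has no predecessor
#6=m has no predecessor
#7=j depends on [5:j]
sources: [0:l, 2:i, 5:j, 6:m]
N(rest) = Σ N(rest − s) over sources s of rest; N(one piece) = 1:
  size 1 → [1]=1  [4]=1  [6]=1  [7]=1
  size 2 → [0,1]=1  [1,4]=2  [1,6]=2  [1,7]=2  [3,4]=1  [4,6]=2  [4,7]=2  [5,7]=1  [6,7]=2
  size 3 → [0,1,4]=3  [0,1,6]=3  [0,1,7]=3  [1,3,4]=3  [1,4,6]=6  [1,4,7]=6  [1,5,7]=3  [1,6,7]=6  [2,3,4]=1  [3,4,6]=3  [3,4,7]=3  [4,5,7]=3  [4,6,7]=6  [5,6,7]=3
  size 4 → [0,1,3,4]=6  [0,1,4,6]=12  [0,1,4,7]=12  [0,1,5,7]=6  [0,1,6,7]=12  [1,2,3,4]=4  [1,3,4,6]=12  [1,3,4,7]=12  [1,4,5,7]=12  [1,4,6,7]=24  [1,5,6,7]=12  [2,3,4,6]=4  [2,3,4,7]=4  [3,4,5,7]=6  [3,4,6,7]=12  [4,5,6,7]=12
  size 5 → [0,1,2,3,4]=10  [0,1,3,4,6]=30  [0,1,3,4,7]=30  [0,1,4,5,7]=30  [0,1,4,6,7]=60  [0,1,5,6,7]=30  [1,2,3,4,6]=20  [1,2,3,4,7]=20  [1,3,4,5,7]=30  [1,3,4,6,7]=60  [1,4,5,6,7]=60  [2,3,4,5,7]=10  [2,3,4,6,7]=20  [3,4,5,6,7]=30
  size 6 → [0,1,2,3,4,6]=60  [0,1,2,3,4,7]=60  [0,1,3,4,5,7]=90  [0,1,3,4,6,7]=180  [0,1,4,5,6,7]=180  [1,2,3,4,5,7]=60  [1,2,3,4,6,7]=120  [1,3,4,5,6,7]=180  [2,3,4,5,6,7]=60
  first=0(l) contributes 420
  first=2(i) contributes 630
  first=5(j) contributes 420
  first=6(m) contributes 210
|[w]| = 1680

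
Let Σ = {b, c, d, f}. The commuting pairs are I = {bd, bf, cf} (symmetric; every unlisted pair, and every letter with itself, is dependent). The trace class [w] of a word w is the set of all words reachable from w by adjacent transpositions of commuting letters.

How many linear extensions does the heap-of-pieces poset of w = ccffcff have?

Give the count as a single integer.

piece 0:c — minimal
piece 1:c rests on {0:c}
piece 2:f — minimal
piece 3:f rests on {2:f}
piece 4:c rests on {1:c}
piece 5:f rests on {3:f}
piece 6:f rests on {5:f}
minimal pieces: {0:c, 2:f}
ways to finish when only these pieces remain (= sum over removing one remaining piece with nothing left below it):
  1 left: {4}→1  {6}→1
  2 left: {1,4}→1  {4,6}→2  {5,6}→1
  3 left: {0,1,4}→1  {1,4,6}→3  {3,5,6}→1  {4,5,6}→3
  4 left: {0,1,4,6}→4  {1,4,5,6}→6  {2,3,5,6}→1  {3,4,5,6}→4
  5 left: {0,1,4,5,6}→10  {1,3,4,5,6}→10  {2,3,4,5,6}→5
  placing 0:c first → 15 extensions
  placing 2:f first → 20 extensions
total linear extensions = 35

35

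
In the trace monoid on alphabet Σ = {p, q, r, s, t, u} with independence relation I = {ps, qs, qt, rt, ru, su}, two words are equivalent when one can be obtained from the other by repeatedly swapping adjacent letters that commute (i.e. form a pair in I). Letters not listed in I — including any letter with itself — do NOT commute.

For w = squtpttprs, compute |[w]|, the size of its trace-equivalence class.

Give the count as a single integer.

#0=s has no predecessor
#1=q has no predecessor
#2=u depends on [1:q]
#3=t depends on [0:s, 2:u]
#4=p depends on [3:t]
#5=t depends on [4:p]
#6=t depends on [5:t]
#7=p depends on [6:t]
#8=r depends on [7:p]
#9=s depends on [8:r]
sources: [0:s, 1:q]
N(rest) = Σ N(rest − s) over sources s of rest; N(one piece) = 1:
  size 1 → [9]=1
  size 2 → [8,9]=1
  size 3 → [7,8,9]=1
  size 4 → [6,7,8,9]=1
  size 5 → [5,6,7,8,9]=1
  size 6 → [4,5,6,7,8,9]=1
  size 7 → [3,4,5,6,7,8,9]=1
  size 8 → [0,3,4,5,6,7,8,9]=1  [2,3,4,5,6,7,8,9]=1
  first=0(s) contributes 1
  first=1(q) contributes 2
|[w]| = 3

3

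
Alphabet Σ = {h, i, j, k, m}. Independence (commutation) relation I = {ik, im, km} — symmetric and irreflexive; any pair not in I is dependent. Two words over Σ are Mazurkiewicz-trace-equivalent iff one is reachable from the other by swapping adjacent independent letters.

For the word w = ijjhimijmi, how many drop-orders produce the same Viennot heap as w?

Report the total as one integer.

6

drop 0:i onto floor
drop 1:j onto {0:i}
drop 2:j onto {1:j}
drop 3:h onto {2:j}
drop 4:i onto {3:h}
drop 5:m onto {3:h}
drop 6:i onto {4:i}
drop 7:j onto {5:m, 6:i}
drop 8:m onto {7:j}
drop 9:i onto {7:j}
ground layer = {0:i}
drop-orders for the pieces not yet dropped (sum over which currently-grounded one goes next):
  1 to go: {8} 1  {9} 1
  2 to go: {8,9} 2
  3 to go: {7,8,9} 2
  4 to go: {5,7,8,9} 2  {6,7,8,9} 2
  5 to go: {4,6,7,8,9} 2  {5,6,7,8,9} 4
  6 to go: {4,5,6,7,8,9} 6
  7 to go: {3,4,5,6,7,8,9} 6
  8 to go: {2,3,4,5,6,7,8,9} 6
  if 0:i drops first: 6 orders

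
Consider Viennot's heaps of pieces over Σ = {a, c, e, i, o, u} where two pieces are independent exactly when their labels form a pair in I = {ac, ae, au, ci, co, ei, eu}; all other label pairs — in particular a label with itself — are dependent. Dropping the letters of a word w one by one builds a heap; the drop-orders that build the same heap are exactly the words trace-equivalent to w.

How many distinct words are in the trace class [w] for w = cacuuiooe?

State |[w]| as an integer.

5

#0=c has no predecessor
#1=a has no predecessor
#2=c depends on [0:c]
#3=u depends on [2:c]
#4=u depends on [3:u]
#5=i depends on [1:a, 4:u]
#6=o depends on [5:i]
#7=o depends on [6:o]
#8=e depends on [7:o]
sources: [0:c, 1:a]
N(rest) = Σ N(rest − s) over sources s of rest; N(one piece) = 1:
  size 1 → [8]=1
  size 2 → [7,8]=1
  size 3 → [6,7,8]=1
  size 4 → [5,6,7,8]=1
  size 5 → [1,5,6,7,8]=1  [4,5,6,7,8]=1
  size 6 → [1,4,5,6,7,8]=2  [3,4,5,6,7,8]=1
  size 7 → [1,3,4,5,6,7,8]=3  [2,3,4,5,6,7,8]=1
  first=0(c) contributes 4
  first=1(a) contributes 1
|[w]| = 5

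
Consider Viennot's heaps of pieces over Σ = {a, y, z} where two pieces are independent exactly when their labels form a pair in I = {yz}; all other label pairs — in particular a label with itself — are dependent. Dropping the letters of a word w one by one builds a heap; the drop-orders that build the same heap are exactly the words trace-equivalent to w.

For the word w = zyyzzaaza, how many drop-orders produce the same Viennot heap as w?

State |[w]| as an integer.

#0=z has no predecessor
#1=y has no predecessor
#2=y depends on [1:y]
#3=z depends on [0:z]
#4=z depends on [3:z]
#5=a depends on [2:y, 4:z]
#6=a depends on [5:a]
#7=z depends on [6:a]
#8=a depends on [7:z]
sources: [0:z, 1:y]
N(rest) = Σ N(rest − s) over sources s of rest; N(one piece) = 1:
  size 1 → [8]=1
  size 2 → [7,8]=1
  size 3 → [6,7,8]=1
  size 4 → [5,6,7,8]=1
  size 5 → [2,5,6,7,8]=1  [4,5,6,7,8]=1
  size 6 → [1,2,5,6,7,8]=1  [2,4,5,6,7,8]=2  [3,4,5,6,7,8]=1
  size 7 → [0,3,4,5,6,7,8]=1  [1,2,4,5,6,7,8]=3  [2,3,4,5,6,7,8]=3
  first=0(z) contributes 6
  first=1(y) contributes 4
|[w]| = 10

10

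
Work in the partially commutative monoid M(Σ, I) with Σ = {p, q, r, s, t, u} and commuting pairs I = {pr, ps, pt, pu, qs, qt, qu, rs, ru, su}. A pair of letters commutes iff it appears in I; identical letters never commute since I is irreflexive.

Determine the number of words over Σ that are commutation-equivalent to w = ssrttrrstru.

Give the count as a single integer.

0(s) covers ∅
1(s) covers 0:s
2(r) covers ∅
3(t) covers 1:s, 2:r
4(t) covers 3:t
5(r) covers 4:t
6(r) covers 5:r
7(s) covers 4:t
8(t) covers 6:r, 7:s
9(r) covers 8:t
10(u) covers 8:t
floor of heap: 0:s, 2:r
completions by unplaced set U, small U first (add the entries for U minus each lowest piece of U):
  |U|=1: {9}:1  {10}:1
  |U|=2: {9,10}:2
  |U|=3: {8,9,10}:2
  |U|=4: {6,8,9,10}:2  {7,8,9,10}:2
  |U|=5: {5,6,8,9,10}:2  {6,7,8,9,10}:4
  |U|=6: {5,6,7,8,9,10}:6
  |U|=7: {4,5,6,7,8,9,10}:6
  |U|=8: {3,4,5,6,7,8,9,10}:6
  |U|=9: {1,3,4,5,6,7,8,9,10}:6  {2,3,4,5,6,7,8,9,10}:6
  start at 0(s): 12
  start at 2(r): 6
sum over floor = 18

18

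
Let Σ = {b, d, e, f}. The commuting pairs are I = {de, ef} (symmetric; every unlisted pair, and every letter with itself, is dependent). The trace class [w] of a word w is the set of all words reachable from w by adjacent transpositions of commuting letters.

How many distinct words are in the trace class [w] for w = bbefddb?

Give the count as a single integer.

0(b) covers ∅
1(b) covers 0:b
2(e) covers 1:b
3(f) covers 1:b
4(d) covers 3:f
5(d) covers 4:d
6(b) covers 2:e, 5:d
floor of heap: 0:b
completions by unplaced set U, small U first (add the entries for U minus each lowest piece of U):
  |U|=1: {6}:1
  |U|=2: {2,6}:1  {5,6}:1
  |U|=3: {2,5,6}:2  {4,5,6}:1
  |U|=4: {2,4,5,6}:3  {3,4,5,6}:1
  |U|=5: {2,3,4,5,6}:4
  start at 0(b): 4

4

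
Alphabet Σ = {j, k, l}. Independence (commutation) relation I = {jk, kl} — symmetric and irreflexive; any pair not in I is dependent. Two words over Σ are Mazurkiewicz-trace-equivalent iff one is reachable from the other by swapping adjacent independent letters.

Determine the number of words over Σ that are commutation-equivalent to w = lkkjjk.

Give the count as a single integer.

20

#0=l has no predecessor
#1=k has no predecessor
#2=k depends on [1:k]
#3=j depends on [0:l]
#4=j depends on [3:j]
#5=k depends on [2:k]
sources: [0:l, 1:k]
N(rest) = Σ N(rest − s) over sources s of rest; N(one piece) = 1:
  size 1 → [4]=1  [5]=1
  size 2 → [2,5]=1  [3,4]=1  [4,5]=2
  size 3 → [0,3,4]=1  [1,2,5]=1  [2,4,5]=3  [3,4,5]=3
  size 4 → [0,3,4,5]=4  [1,2,4,5]=4  [2,3,4,5]=6
  first=0(l) contributes 10
  first=1(k) contributes 10
|[w]| = 20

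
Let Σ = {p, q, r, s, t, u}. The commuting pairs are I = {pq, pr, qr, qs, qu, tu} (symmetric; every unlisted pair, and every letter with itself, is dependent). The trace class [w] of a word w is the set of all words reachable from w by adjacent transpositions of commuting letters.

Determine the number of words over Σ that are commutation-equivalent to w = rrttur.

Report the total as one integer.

3

piece 0:r — minimal
piece 1:r rests on {0:r}
piece 2:t rests on {1:r}
piece 3:t rests on {2:t}
piece 4:u rests on {1:r}
piece 5:r rests on {3:t, 4:u}
minimal pieces: {0:r}
ways to finish when only these pieces remain (= sum over removing one remaining piece with nothing left below it):
  1 left: {5}→1
  2 left: {3,5}→1  {4,5}→1
  3 left: {2,3,5}→1  {3,4,5}→2
  4 left: {2,3,4,5}→3
  placing 0:r first → 3 extensions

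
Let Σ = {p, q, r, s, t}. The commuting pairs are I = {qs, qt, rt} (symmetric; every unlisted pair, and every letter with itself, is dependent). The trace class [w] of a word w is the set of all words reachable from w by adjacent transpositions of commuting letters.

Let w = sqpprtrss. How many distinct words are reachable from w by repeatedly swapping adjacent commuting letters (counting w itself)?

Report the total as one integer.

6

piece 0:s — minimal
piece 1:q — minimal
piece 2:p rests on {0:s, 1:q}
piece 3:p rests on {2:p}
piece 4:r rests on {3:p}
piece 5:t rests on {3:p}
piece 6:r rests on {4:r}
piece 7:s rests on {5:t, 6:r}
piece 8:s rests on {7:s}
minimal pieces: {0:s, 1:q}
ways to finish when only these pieces remain (= sum over removing one remaining piece with nothing left below it):
  1 left: {8}→1
  2 left: {7,8}→1
  3 left: {5,7,8}→1  {6,7,8}→1
  4 left: {4,6,7,8}→1  {5,6,7,8}→2
  5 left: {4,5,6,7,8}→3
  6 left: {3,4,5,6,7,8}→3
  7 left: {2,3,4,5,6,7,8}→3
  placing 0:s first → 3 extensions
  placing 1:q first → 3 extensions
total linear extensions = 6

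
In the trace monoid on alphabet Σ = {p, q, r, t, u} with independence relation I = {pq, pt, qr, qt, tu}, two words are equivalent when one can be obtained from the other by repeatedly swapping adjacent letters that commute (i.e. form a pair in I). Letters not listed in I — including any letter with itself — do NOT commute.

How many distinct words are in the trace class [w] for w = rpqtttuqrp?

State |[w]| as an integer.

190

piece 0:r — minimal
piece 1:p rests on {0:r}
piece 2:q — minimal
piece 3:t rests on {0:r}
piece 4:t rests on {3:t}
piece 5:t rests on {4:t}
piece 6:u rests on {1:p, 2:q}
piece 7:q rests on {6:u}
piece 8:r rests on {5:t, 6:u}
piece 9:p rests on {8:r}
minimal pieces: {0:r, 2:q}
ways to finish when only these pieces remain (= sum over removing one remaining piece with nothing left below it):
  1 left: {7}→1  {9}→1
  2 left: {7,9}→2  {8,9}→1
  3 left: {5,8,9}→1  {7,8,9}→3
  4 left: {4,5,8,9}→1  {5,7,8,9}→4  {6,7,8,9}→3
  5 left: {1,6,7,8,9}→3  {2,6,7,8,9}→3  {3,4,5,8,9}→1  {4,5,7,8,9}→5  {5,6,7,8,9}→7
  6 left: {1,2,6,7,8,9}→6  {1,5,6,7,8,9}→10  {2,5,6,7,8,9}→10  {3,4,5,7,8,9}→6  {4,5,6,7,8,9}→12
  7 left: {1,2,5,6,7,8,9}→26  {1,4,5,6,7,8,9}→22  {2,4,5,6,7,8,9}→22  {3,4,5,6,7,8,9}→18
  8 left: {1,2,4,5,6,7,8,9}→70  {1,3,4,5,6,7,8,9}→40  {2,3,4,5,6,7,8,9}→40
  placing 0:r first → 150 extensions
  placing 2:q first → 40 extensions
total linear extensions = 190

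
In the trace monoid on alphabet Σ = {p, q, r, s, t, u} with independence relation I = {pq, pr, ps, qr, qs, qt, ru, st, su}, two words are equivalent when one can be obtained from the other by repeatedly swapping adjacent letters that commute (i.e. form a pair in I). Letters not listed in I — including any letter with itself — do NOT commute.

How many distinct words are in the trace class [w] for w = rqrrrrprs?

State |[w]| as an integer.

drop 0:r onto floor
drop 1:q onto floor
drop 2:r onto {0:r}
drop 3:r onto {2:r}
drop 4:r onto {3:r}
drop 5:r onto {4:r}
drop 6:p onto floor
drop 7:r onto {5:r}
drop 8:s onto {7:r}
ground layer = {0:r, 1:q, 6:p}
drop-orders for the pieces not yet dropped (sum over which currently-grounded one goes next):
  1 to go: {1} 1  {6} 1  {8} 1
  2 to go: {1,6} 2  {1,8} 2  {6,8} 2  {7,8} 1
  3 to go: {1,6,8} 6  {1,7,8} 3  {5,7,8} 1  {6,7,8} 3
  4 to go: {1,5,7,8} 4  {1,6,7,8} 12  {4,5,7,8} 1  {5,6,7,8} 4
  5 to go: {1,4,5,7,8} 5  {1,5,6,7,8} 20  {3,4,5,7,8} 1  {4,5,6,7,8} 5
  6 to go: {1,3,4,5,7,8} 6  {1,4,5,6,7,8} 30  {2,3,4,5,7,8} 1  {3,4,5,6,7,8} 6
  7 to go: {0,2,3,4,5,7,8} 1  {1,2,3,4,5,7,8} 7  {1,3,4,5,6,7,8} 42  {2,3,4,5,6,7,8} 7
  if 0:r drops first: 56 orders
  if 1:q drops first: 8 orders
  if 6:p drops first: 8 orders
heap linearizations: 72

72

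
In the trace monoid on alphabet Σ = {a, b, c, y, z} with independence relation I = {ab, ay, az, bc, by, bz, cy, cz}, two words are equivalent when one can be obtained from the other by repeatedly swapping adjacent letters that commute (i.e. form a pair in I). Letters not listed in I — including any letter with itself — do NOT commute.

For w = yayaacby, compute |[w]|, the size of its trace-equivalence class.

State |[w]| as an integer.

#0=y has no predecessor
#1=a has no predecessor
#2=y depends on [0:y]
#3=a depends on [1:a]
#4=a depends on [3:a]
#5=c depends on [4:a]
#6=b has no predecessor
#7=y depends on [2:y]
sources: [0:y, 1:a, 6:b]
N(rest) = Σ N(rest − s) over sources s of rest; N(one piece) = 1:
  size 1 → [5]=1  [6]=1  [7]=1
  size 2 → [2,7]=1  [4,5]=1  [5,6]=2  [5,7]=2  [6,7]=2
  size 3 → [0,2,7]=1  [2,5,7]=3  [2,6,7]=3  [3,4,5]=1  [4,5,6]=3  [4,5,7]=3  [5,6,7]=6
  size 4 → [0,2,5,7]=4  [0,2,6,7]=4  [1,3,4,5]=1  [2,4,5,7]=6  [2,5,6,7]=12  [3,4,5,6]=4  [3,4,5,7]=4  [4,5,6,7]=12
  size 5 → [0,2,4,5,7]=10  [0,2,5,6,7]=20  [1,3,4,5,6]=5  [1,3,4,5,7]=5  [2,3,4,5,7]=10  [2,4,5,6,7]=30  [3,4,5,6,7]=20
  size 6 → [0,2,3,4,5,7]=20  [0,2,4,5,6,7]=60  [1,2,3,4,5,7]=15  [1,3,4,5,6,7]=30  [2,3,4,5,6,7]=60
  first=0(y) contributes 105
  first=1(a) contributes 140
  first=6(b) contributes 35
|[w]| = 280

280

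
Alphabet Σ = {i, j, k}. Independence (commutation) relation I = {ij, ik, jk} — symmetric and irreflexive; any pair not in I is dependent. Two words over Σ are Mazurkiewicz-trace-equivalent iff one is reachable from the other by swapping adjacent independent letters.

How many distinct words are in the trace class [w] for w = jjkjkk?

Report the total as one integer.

0(j) covers ∅
1(j) covers 0:j
2(k) covers ∅
3(j) covers 1:j
4(k) covers 2:k
5(k) covers 4:k
floor of heap: 0:j, 2:k
completions by unplaced set U, small U first (add the entries for U minus each lowest piece of U):
  |U|=1: {3}:1  {5}:1
  |U|=2: {1,3}:1  {3,5}:2  {4,5}:1
  |U|=3: {0,1,3}:1  {1,3,5}:3  {2,4,5}:1  {3,4,5}:3
  |U|=4: {0,1,3,5}:4  {1,3,4,5}:6  {2,3,4,5}:4
  start at 0(j): 10
  start at 2(k): 10
sum over floor = 20

20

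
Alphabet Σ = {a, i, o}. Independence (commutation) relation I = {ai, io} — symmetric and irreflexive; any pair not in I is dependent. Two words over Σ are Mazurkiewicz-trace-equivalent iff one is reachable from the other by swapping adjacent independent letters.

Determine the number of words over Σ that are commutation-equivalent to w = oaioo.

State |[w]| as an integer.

5

0(o) covers ∅
1(a) covers 0:o
2(i) covers ∅
3(o) covers 1:a
4(o) covers 3:o
floor of heap: 0:o, 2:i
completions by unplaced set U, small U first (add the entries for U minus each lowest piece of U):
  |U|=1: {2}:1  {4}:1
  |U|=2: {2,4}:2  {3,4}:1
  |U|=3: {1,3,4}:1  {2,3,4}:3
  start at 0(o): 4
  start at 2(i): 1
sum over floor = 5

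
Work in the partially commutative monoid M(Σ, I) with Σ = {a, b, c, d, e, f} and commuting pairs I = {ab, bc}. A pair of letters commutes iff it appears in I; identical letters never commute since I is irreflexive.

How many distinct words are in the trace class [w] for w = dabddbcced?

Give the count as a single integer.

piece 0:d — minimal
piece 1:a rests on {0:d}
piece 2:b rests on {0:d}
piece 3:d rests on {1:a, 2:b}
piece 4:d rests on {3:d}
piece 5:b rests on {4:d}
piece 6:c rests on {4:d}
piece 7:c rests on {6:c}
piece 8:e rests on {5:b, 7:c}
piece 9:d rests on {8:e}
minimal pieces: {0:d}
ways to finish when only these pieces remain (= sum over removing one remaining piece with nothing left below it):
  1 left: {9}→1
  2 left: {8,9}→1
  3 left: {5,8,9}→1  {7,8,9}→1
  4 left: {5,7,8,9}→2  {6,7,8,9}→1
  5 left: {5,6,7,8,9}→3
  6 left: {4,5,6,7,8,9}→3
  7 left: {3,4,5,6,7,8,9}→3
  8 left: {1,3,4,5,6,7,8,9}→3  {2,3,4,5,6,7,8,9}→3
  placing 0:d first → 6 extensions

6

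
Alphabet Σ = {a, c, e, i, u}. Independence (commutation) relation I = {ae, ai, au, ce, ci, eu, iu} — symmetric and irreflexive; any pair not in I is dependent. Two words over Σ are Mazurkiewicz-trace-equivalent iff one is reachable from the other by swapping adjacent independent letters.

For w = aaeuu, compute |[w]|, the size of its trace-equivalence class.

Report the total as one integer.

0(a) covers ∅
1(a) covers 0:a
2(e) covers ∅
3(u) covers ∅
4(u) covers 3:u
floor of heap: 0:a, 2:e, 3:u
completions by unplaced set U, small U first (add the entries for U minus each lowest piece of U):
  |U|=1: {1}:1  {2}:1  {4}:1
  |U|=2: {0,1}:1  {1,2}:2  {1,4}:2  {2,4}:2  {3,4}:1
  |U|=3: {0,1,2}:3  {0,1,4}:3  {1,2,4}:6  {1,3,4}:3  {2,3,4}:3
  start at 0(a): 12
  start at 2(e): 6
  start at 3(u): 12
sum over floor = 30

30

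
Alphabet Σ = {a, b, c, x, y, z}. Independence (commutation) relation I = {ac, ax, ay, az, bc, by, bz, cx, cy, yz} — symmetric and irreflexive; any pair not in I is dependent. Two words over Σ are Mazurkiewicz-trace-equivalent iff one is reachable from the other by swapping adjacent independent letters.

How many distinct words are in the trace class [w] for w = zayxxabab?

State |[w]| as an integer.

30

#0=z has no predecessor
#1=a has no predecessor
#2=y has no predecessor
#3=x depends on [0:z, 2:y]
#4=x depends on [3:x]
#5=a depends on [1:a]
#6=b depends on [4:x, 5:a]
#7=a depends on [6:b]
#8=b depends on [7:a]
sources: [0:z, 1:a, 2:y]
N(rest) = Σ N(rest − s) over sources s of rest; N(one piece) = 1:
  size 1 → [8]=1
  size 2 → [7,8]=1
  size 3 → [6,7,8]=1
  size 4 → [4,6,7,8]=1  [5,6,7,8]=1
  size 5 → [1,5,6,7,8]=1  [3,4,6,7,8]=1  [4,5,6,7,8]=2
  size 6 → [0,3,4,6,7,8]=1  [1,4,5,6,7,8]=3  [2,3,4,6,7,8]=1  [3,4,5,6,7,8]=3
  size 7 → [0,2,3,4,6,7,8]=2  [0,3,4,5,6,7,8]=4  [1,3,4,5,6,7,8]=6  [2,3,4,5,6,7,8]=4
  first=0(z) contributes 10
  first=1(a) contributes 10
  first=2(y) contributes 10
|[w]| = 30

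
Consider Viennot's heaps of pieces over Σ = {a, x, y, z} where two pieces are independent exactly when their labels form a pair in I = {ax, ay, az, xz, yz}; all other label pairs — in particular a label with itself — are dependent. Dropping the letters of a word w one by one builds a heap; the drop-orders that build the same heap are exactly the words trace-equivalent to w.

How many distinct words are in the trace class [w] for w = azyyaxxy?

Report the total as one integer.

168

piece 0:a — minimal
piece 1:z — minimal
piece 2:y — minimal
piece 3:y rests on {2:y}
piece 4:a rests on {0:a}
piece 5:x rests on {3:y}
piece 6:x rests on {5:x}
piece 7:y rests on {6:x}
minimal pieces: {0:a, 1:z, 2:y}
ways to finish when only these pieces remain (= sum over removing one remaining piece with nothing left below it):
  1 left: {1}→1  {4}→1  {7}→1
  2 left: {0,4}→1  {1,4}→2  {1,7}→2  {4,7}→2  {6,7}→1
  3 left: {0,1,4}→3  {0,4,7}→3  {1,4,7}→6  {1,6,7}→3  {4,6,7}→3  {5,6,7}→1
  4 left: {0,1,4,7}→12  {0,4,6,7}→6  {1,4,6,7}→12  {1,5,6,7}→4  {3,5,6,7}→1  {4,5,6,7}→4
  5 left: {0,1,4,6,7}→30  {0,4,5,6,7}→10  {1,3,5,6,7}→5  {1,4,5,6,7}→20  {2,3,5,6,7}→1  {3,4,5,6,7}→5
  6 left: {0,1,4,5,6,7}→60  {0,3,4,5,6,7}→15  {1,2,3,5,6,7}→6  {1,3,4,5,6,7}→30  {2,3,4,5,6,7}→6
  placing 0:a first → 42 extensions
  placing 1:z first → 21 extensions
  placing 2:y first → 105 extensions
total linear extensions = 168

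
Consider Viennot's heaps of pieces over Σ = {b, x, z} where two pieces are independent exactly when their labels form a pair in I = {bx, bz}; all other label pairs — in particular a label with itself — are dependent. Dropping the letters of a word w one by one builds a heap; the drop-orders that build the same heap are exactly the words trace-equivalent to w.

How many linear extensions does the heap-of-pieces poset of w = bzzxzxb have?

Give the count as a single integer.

21

piece 0:b — minimal
piece 1:z — minimal
piece 2:z rests on {1:z}
piece 3:x rests on {2:z}
piece 4:z rests on {3:x}
piece 5:x rests on {4:z}
piece 6:b rests on {0:b}
minimal pieces: {0:b, 1:z}
ways to finish when only these pieces remain (= sum over removing one remaining piece with nothing left below it):
  1 left: {5}→1  {6}→1
  2 left: {0,6}→1  {4,5}→1  {5,6}→2
  3 left: {0,5,6}→3  {3,4,5}→1  {4,5,6}→3
  4 left: {0,4,5,6}→6  {2,3,4,5}→1  {3,4,5,6}→4
  5 left: {0,3,4,5,6}→10  {1,2,3,4,5}→1  {2,3,4,5,6}→5
  placing 0:b first → 6 extensions
  placing 1:z first → 15 extensions
total linear extensions = 21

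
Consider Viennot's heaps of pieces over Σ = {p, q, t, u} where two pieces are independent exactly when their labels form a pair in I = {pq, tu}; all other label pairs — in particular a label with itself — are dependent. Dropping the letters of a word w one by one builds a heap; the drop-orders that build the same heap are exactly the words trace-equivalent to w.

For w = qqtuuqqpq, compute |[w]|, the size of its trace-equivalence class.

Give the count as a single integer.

piece 0:q — minimal
piece 1:q rests on {0:q}
piece 2:t rests on {1:q}
piece 3:u rests on {1:q}
piece 4:u rests on {3:u}
piece 5:q rests on {2:t, 4:u}
piece 6:q rests on {5:q}
piece 7:p rests on {2:t, 4:u}
piece 8:q rests on {6:q}
minimal pieces: {0:q}
ways to finish when only these pieces remain (= sum over removing one remaining piece with nothing left below it):
  1 left: {7}→1  {8}→1
  2 left: {6,8}→1  {7,8}→2
  3 left: {5,6,8}→1  {6,7,8}→3
  4 left: {5,6,7,8}→4
  5 left: {2,5,6,7,8}→4  {4,5,6,7,8}→4
  6 left: {2,4,5,6,7,8}→8  {3,4,5,6,7,8}→4
  7 left: {2,3,4,5,6,7,8}→12
  placing 0:q first → 12 extensions

12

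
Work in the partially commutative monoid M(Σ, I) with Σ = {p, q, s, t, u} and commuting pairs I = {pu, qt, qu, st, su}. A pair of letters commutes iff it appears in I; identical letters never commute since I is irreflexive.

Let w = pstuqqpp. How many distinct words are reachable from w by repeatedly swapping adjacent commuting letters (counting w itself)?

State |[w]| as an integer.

18

#0=p has no predecessor
#1=s depends on [0:p]
#2=t depends on [0:p]
#3=u depends on [2:t]
#4=q depends on [1:s]
#5=q depends on [4:q]
#6=p depends on [2:t, 5:q]
#7=p depends on [6:p]
sources: [0:p]
N(rest) = Σ N(rest − s) over sources s of rest; N(one piece) = 1:
  size 1 → [3]=1  [7]=1
  size 2 → [3,7]=2  [6,7]=1
  size 3 → [3,6,7]=3  [5,6,7]=1
  size 4 → [2,3,6,7]=3  [3,5,6,7]=4  [4,5,6,7]=1
  size 5 → [1,4,5,6,7]=1  [2,3,5,6,7]=7  [3,4,5,6,7]=5
  size 6 → [1,3,4,5,6,7]=6  [2,3,4,5,6,7]=12
  first=0(p) contributes 18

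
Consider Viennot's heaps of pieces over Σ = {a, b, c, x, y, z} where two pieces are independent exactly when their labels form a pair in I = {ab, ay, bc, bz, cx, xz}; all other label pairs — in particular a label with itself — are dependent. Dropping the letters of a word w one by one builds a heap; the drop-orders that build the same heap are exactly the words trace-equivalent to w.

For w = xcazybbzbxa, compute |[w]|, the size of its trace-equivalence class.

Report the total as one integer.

10

#0=x has no predecessor
#1=c has no predecessor
#2=a depends on [0:x, 1:c]
#3=z depends on [2:a]
#4=y depends on [3:z]
#5=b depends on [4:y]
#6=b depends on [5:b]
#7=z depends on [4:y]
#8=b depends on [6:b]
#9=x depends on [8:b]
#10=a depends on [7:z, 9:x]
sources: [0:x, 1:c]
N(rest) = Σ N(rest − s) over sources s of rest; N(one piece) = 1:
  size 1 → [10]=1
  size 2 → [7,10]=1  [9,10]=1
  size 3 → [7,9,10]=2  [8,9,10]=1
  size 4 → [6,8,9,10]=1  [7,8,9,10]=3
  size 5 → [5,6,8,9,10]=1  [6,7,8,9,10]=4
  size 6 → [5,6,7,8,9,10]=5
  size 7 → [4,5,6,7,8,9,10]=5
  size 8 → [3,4,5,6,7,8,9,10]=5
  size 9 → [2,3,4,5,6,7,8,9,10]=5
  first=0(x) contributes 5
  first=1(c) contributes 5
|[w]| = 10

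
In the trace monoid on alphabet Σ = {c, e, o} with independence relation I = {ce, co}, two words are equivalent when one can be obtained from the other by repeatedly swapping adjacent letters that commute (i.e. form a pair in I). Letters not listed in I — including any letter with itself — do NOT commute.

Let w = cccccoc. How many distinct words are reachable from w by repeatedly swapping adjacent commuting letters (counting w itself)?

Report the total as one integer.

#0=c has no predecessor
#1=c depends on [0:c]
#2=c depends on [1:c]
#3=c depends on [2:c]
#4=c depends on [3:c]
#5=o has no predecessor
#6=c depends on [4:c]
sources: [0:c, 5:o]
N(rest) = Σ N(rest − s) over sources s of rest; N(one piece) = 1:
  size 1 → [5]=1  [6]=1
  size 2 → [4,6]=1  [5,6]=2
  size 3 → [3,4,6]=1  [4,5,6]=3
  size 4 → [2,3,4,6]=1  [3,4,5,6]=4
  size 5 → [1,2,3,4,6]=1  [2,3,4,5,6]=5
  first=0(c) contributes 6
  first=5(o) contributes 1
|[w]| = 7

7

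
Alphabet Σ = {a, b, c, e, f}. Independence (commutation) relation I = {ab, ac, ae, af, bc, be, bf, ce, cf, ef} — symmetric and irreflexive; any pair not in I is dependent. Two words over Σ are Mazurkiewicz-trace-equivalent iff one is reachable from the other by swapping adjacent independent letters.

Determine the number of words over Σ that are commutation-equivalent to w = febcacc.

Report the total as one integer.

840

0(f) covers ∅
1(e) covers ∅
2(b) covers ∅
3(c) covers ∅
4(a) covers ∅
5(c) covers 3:c
6(c) covers 5:c
floor of heap: 0:f, 1:e, 2:b, 3:c, 4:a
completions by unplaced set U, small U first (add the entries for U minus each lowest piece of U):
  |U|=1: {0}:1  {1}:1  {2}:1  {4}:1  {6}:1
  |U|=2: {0,1}:2  {0,2}:2  {0,4}:2  {0,6}:2  {1,2}:2  {1,4}:2  {1,6}:2  {2,4}:2  {2,6}:2  {4,6}:2  {5,6}:1
  |U|=3: {0,1,2}:6  {0,1,4}:6  {0,1,6}:6  {0,2,4}:6  {0,2,6}:6  {0,4,6}:6  {0,5,6}:3  {1,2,4}:6  {1,2,6}:6  {1,4,6}:6  {1,5,6}:3  {2,4,6}:6  {2,5,6}:3  {3,5,6}:1  {4,5,6}:3
  |U|=4: {0,1,2,4}:24  {0,1,2,6}:24  {0,1,4,6}:24  {0,1,5,6}:12  {0,2,4,6}:24  {0,2,5,6}:12  {0,3,5,6}:4  {0,4,5,6}:12  {1,2,4,6}:24  {1,2,5,6}:12  {1,3,5,6}:4  {1,4,5,6}:12  {2,3,5,6}:4  {2,4,5,6}:12  {3,4,5,6}:4
  |U|=5: {0,1,2,4,6}:120  {0,1,2,5,6}:60  {0,1,3,5,6}:20  {0,1,4,5,6}:60  {0,2,3,5,6}:20  {0,2,4,5,6}:60  {0,3,4,5,6}:20  {1,2,3,5,6}:20  {1,2,4,5,6}:60  {1,3,4,5,6}:20  {2,3,4,5,6}:20
  start at 0(f): 120
  start at 1(e): 120
  start at 2(b): 120
  start at 3(c): 360
  start at 4(a): 120
sum over floor = 840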